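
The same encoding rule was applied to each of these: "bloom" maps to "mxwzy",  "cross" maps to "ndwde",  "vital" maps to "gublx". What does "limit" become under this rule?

A repeating key of period 3 is used — shifts +11, +12, +8 over and over.
For limit: l+11=w, i+12=u, m+8=u, i+11=t, t+12=f.

wuutf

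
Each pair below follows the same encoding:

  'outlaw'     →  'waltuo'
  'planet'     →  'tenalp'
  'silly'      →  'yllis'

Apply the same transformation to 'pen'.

It's just the letters in reverse order.
On pen: reverse → nep.

nep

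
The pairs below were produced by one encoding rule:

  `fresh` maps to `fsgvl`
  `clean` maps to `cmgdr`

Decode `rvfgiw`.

rudder

In fresh: f→f is +0, r→s is +1, e→g is +2, s→v is +3 — the shift increases by 1 each position. The shift increases by 1 at each position, starting from +0: 0, 1, 2, ….
Decoding rvfgiw: r−0=r, v−1=u, f−2=d, g−3=d, i−4=e, w−5=r.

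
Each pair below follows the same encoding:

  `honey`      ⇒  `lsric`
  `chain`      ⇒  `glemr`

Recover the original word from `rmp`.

nil

It's a constant shift of +4 (ROT4).
Reversing it on rmp: r−4=n, m−4=i, p−4=l.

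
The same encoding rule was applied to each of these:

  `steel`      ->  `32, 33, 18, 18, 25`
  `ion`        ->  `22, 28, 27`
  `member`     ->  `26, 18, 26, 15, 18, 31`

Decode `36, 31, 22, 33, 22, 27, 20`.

writing

Each letter is replaced by its alphabet position (a=1..z=26) + 13.
Undoing it on 36, 31, 22, 33, 22, 27, 20: 36→(36−13)÷1=23=w, 31→(31−13)÷1=18=r, 22→(22−13)÷1=9=i, 33→(33−13)÷1=20=t, 22→(22−13)÷1=9=i, 27→(27−13)÷1=14=n, 20→(20−13)÷1=7=g.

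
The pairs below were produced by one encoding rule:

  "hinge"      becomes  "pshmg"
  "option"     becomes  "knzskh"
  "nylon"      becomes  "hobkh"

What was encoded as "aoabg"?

h(7)→p(15) and i(8)→s(18) fit y≡3x+20 (mod 26); the inverse of 3 mod 26 is 9. Each letter's alphabet position (a=0..z=25) is mapped through 3·x+20 mod 26 — an affine cipher.
Decoding aoabg: a(0)→9·(0−20)≡2=c; o(14)→9·(14−20)≡24=y; a(0)→9·(0−20)≡2=c; b(1)→9·(1−20)≡11=l; g(6)→9·(6−20)≡4=e (all mod 26).

cycle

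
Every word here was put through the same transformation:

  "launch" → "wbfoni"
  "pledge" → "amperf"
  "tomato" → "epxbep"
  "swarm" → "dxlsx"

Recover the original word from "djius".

It's a Vigenère-style cipher with numeric key [11,1]: position i shifts by key[i mod 2].
Undoing it on djius: d−11=s, j−1=i, i−11=x, u−1=t, s−11=h.

sixth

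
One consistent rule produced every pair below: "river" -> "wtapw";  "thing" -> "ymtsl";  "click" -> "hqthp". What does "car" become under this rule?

Vowels shift forward by 11 and consonants shift forward by 5.
On car: c(cons)+5=h, a(vowel)+11=l, r(cons)+5=w.

hlw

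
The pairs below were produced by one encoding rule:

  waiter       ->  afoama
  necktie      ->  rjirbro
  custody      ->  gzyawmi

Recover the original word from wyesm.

Each letter shifts forward by (position + 4), i.e. 4, 5, 6, … — the shift grows by one for each successive letter.
Reversing it on wyesm: w−4=s, y−5=t, e−6=y, s−7=l, m−8=e.

style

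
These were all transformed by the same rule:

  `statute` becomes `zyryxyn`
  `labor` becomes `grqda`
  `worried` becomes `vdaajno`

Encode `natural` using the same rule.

eryxarg

s(18)→z(25) and t(19)→y(24) fit y≡25x+17 (mod 26); the inverse of 25 mod 26 is 25. Each letter's alphabet position (a=0..z=25) is mapped through 25·x+17 mod 26 — an affine cipher.
For natural: n(13)→25·13+17≡4=e; a(0)→25·0+17≡17=r; t(19)→25·19+17≡24=y; u(20)→25·20+17≡23=x; r(17)→25·17+17≡0=a; a(0)→25·0+17≡17=r; l(11)→25·11+17≡6=g (all mod 26).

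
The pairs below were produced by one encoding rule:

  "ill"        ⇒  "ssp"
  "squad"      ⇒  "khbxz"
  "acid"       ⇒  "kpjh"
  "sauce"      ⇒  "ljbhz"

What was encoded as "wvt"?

The output letters match the input read backwards, each shifted +7: ill reversed is lli. The word is reversed, then every letter is shifted forward by 7.
Decoding wvt: shift back: w−7=p, v−7=o, t−7=m → pom; then reverse → mop.

mop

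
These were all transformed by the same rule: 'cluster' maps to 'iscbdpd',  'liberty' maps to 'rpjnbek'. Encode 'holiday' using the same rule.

nvtrnlk

Each letter shifts forward by (position + 6), i.e. 6, 7, 8, … — the shift grows by one for each successive letter.
On holiday: h+6=n, o+7=v, l+8=t, i+9=r, d+10=n, a+11=l, y+12=k.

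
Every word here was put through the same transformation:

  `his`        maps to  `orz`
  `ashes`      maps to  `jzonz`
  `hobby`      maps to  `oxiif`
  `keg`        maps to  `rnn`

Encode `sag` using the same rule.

The shift depends on letter class: consonant h→o is +7, but vowel i→r is +9. Two shifts are in play — +9 for a/e/i/o/u, +7 for every other letter.
On sag: s(cons)+7=z, a(vowel)+9=j, g(cons)+7=n.

zjn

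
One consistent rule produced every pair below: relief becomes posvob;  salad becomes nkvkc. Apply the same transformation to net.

Two steps: reverse the string, then apply a Caesar shift of +10.
On net: reverse → ten; then shift: t+10=d, e+10=o, n+10=x.

dox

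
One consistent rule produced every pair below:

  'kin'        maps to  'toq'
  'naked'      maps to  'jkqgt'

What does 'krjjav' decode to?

puddle

The output letters match the input read backwards, each shifted +6: kin reversed is nik. Two steps: reverse the string, then apply a Caesar shift of +6.
Reversing it on krjjav: shift back: k−6=e, r−6=l, j−6=d, j−6=d, a−6=u, v−6=p → elddup; then reverse → puddle.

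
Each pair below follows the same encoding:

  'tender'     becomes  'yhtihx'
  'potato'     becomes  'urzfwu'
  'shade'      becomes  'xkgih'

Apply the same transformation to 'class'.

Shifts by position in tender: pos 0: t→y (+5), pos 1: e→h (+3), pos 2: n→t (+6), pos 3: d→i (+5), pos 4: e→h (+3), pos 5: r→x (+6) — repeating every 3. The shifts repeat in a cycle of length 3: positions 0,1,… shift by +5, +3, +6, then the pattern repeats.
On class: c+5=h, l+3=o, a+6=g, s+5=x, s+3=v.

hogxv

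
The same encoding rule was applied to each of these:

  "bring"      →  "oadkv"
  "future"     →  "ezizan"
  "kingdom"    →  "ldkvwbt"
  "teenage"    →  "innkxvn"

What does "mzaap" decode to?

b(1)→o(14) and r(17)→a(0) fit y≡17x+23 (mod 26); the inverse of 17 mod 26 is 23. Treating letters as 0–25, the rule is x ↦ 17x + 23 (mod 26).
Decoding mzaap: m(12)→23·(12−23)≡7=h; z(25)→23·(25−23)≡20=u; a(0)→23·(0−23)≡17=r; a(0)→23·(0−23)≡17=r; p(15)→23·(15−23)≡24=y (all mod 26).

hurry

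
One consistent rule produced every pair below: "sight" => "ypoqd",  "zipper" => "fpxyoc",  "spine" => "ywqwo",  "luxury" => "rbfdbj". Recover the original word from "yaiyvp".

In sight: s→y is +6, i→p is +7, g→o is +8, h→q is +9 — the shift increases by 1 each position. Each letter shifts forward by (position + 6), i.e. 6, 7, 8, … — the shift grows by one for each successive letter.
Undoing it on yaiyvp: y−6=s, a−7=t, i−8=a, y−9=p, v−10=l, p−11=e.

staple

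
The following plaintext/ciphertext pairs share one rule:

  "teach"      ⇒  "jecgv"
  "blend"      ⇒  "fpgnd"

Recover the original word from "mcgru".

The output letters match the input read backwards, each shifted +2: teach reversed is hcaet. Two steps: reverse the string, then apply a Caesar shift of +2.
Undoing it on mcgru: shift back: m−2=k, c−2=a, g−2=e, r−2=p, u−2=s → kaeps; then reverse → speak.

speak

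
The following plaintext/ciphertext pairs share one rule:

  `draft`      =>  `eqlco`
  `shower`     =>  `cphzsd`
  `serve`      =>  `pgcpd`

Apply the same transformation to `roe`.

pzc

The output letters match the input read backwards, each shifted +11: draft reversed is tfard. The word is reversed, then every letter is shifted forward by 11.
On roe: reverse → eor; then shift: e+11=p, o+11=z, r+11=c.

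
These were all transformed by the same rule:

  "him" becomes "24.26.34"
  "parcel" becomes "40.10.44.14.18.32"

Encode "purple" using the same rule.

40.50.44.40.32.18

h(#8)→24 and i(#9)→26: differences scale by 2, so n = 2·pos + 8. The formula is n = 2×(alphabet index, a=1) + 8.
Applying it to purple: p=16→40, u=21→50, r=18→44, p=16→40, l=12→32, e=5→18.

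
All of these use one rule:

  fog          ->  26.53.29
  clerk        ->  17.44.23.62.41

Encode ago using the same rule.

Each letter becomes 3×(its alphabet position, a=1..z=26) + 8.
Applying it to ago: a=1→11, g=7→29, o=15→53.

11.29.53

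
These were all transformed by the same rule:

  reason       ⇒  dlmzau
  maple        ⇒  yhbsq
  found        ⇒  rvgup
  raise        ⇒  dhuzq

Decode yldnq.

merge

Shifts by position in reason: pos 0: r→d (+12), pos 1: e→l (+7), pos 2: a→m (+12), pos 3: s→z (+7) — repeating every 2. A repeating key of period 2 is used — shifts +12, +7 over and over.
Undoing it on yldnq: y−12=m, l−7=e, d−12=r, n−7=g, q−12=e.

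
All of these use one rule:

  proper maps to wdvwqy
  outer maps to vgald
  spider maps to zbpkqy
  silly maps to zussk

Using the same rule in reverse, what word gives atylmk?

Shifts by position in proper: pos 0: p→w (+7), pos 1: r→d (+12), pos 2: o→v (+7), pos 3: p→w (+7), pos 4: e→q (+12), pos 5: r→y (+7) — repeating every 3. A repeating key of period 3 is used — shifts +7, +12, +7 over and over.
Undoing it on atylmk: a−7=t, t−12=h, y−7=r, l−7=e, m−12=a, k−7=d.

thread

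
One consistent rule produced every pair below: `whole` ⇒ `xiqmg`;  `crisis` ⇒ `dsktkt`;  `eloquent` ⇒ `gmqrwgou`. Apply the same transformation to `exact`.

gycdu

The shift depends on letter class: consonant w→x is +1, but vowel o→q is +2. Two shifts are in play — +2 for a/e/i/o/u, +1 for every other letter.
Applying it to exact: e(vowel)+2=g, x(cons)+1=y, a(vowel)+2=c, c(cons)+1=d, t(cons)+1=u.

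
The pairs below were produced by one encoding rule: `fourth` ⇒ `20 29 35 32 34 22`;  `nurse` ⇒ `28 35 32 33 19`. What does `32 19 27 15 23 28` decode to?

f is letter #6 and maps to 20: an offset of 14. Each letter is replaced by its alphabet position (a=1..z=26) + 14.
Reversing it on 32 19 27 15 23 28: 32→(32−14)÷1=18=r, 19→(19−14)÷1=5=e, 27→(27−14)÷1=13=m, 15→(15−14)÷1=1=a, 23→(23−14)÷1=9=i, 28→(28−14)÷1=14=n.

remain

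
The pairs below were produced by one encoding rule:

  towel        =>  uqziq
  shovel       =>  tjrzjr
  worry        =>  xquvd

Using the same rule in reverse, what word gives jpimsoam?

infinite

The shift increases by 1 at each position, starting from +1: 1, 2, 3, ….
Decoding jpimsoam: j−1=i, p−2=n, i−3=f, m−4=i, s−5=n, o−6=i, a−7=t, m−8=e.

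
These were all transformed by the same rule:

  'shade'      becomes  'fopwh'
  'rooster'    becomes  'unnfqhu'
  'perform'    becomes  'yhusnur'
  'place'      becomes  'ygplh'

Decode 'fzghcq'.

silent

s(18)→f(5) and h(7)→o(14) fit y≡11x+15 (mod 26); the inverse of 11 mod 26 is 19. This is an affine cipher: with a=0,…,z=25, each position x becomes (11x+15) mod 26.
Undoing it on fzghcq: f(5)→19·(5−15)≡18=s; z(25)→19·(25−15)≡8=i; g(6)→19·(6−15)≡11=l; h(7)→19·(7−15)≡4=e; c(2)→19·(2−15)≡13=n; q(16)→19·(16−15)≡19=t (all mod 26).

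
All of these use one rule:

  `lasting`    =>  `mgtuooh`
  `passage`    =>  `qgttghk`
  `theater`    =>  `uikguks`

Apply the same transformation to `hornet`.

The shift depends on letter class: consonant l→m is +1, but vowel a→g is +6. Vowels shift forward by 6 and consonants shift forward by 1.
On hornet: h(cons)+1=i, o(vowel)+6=u, r(cons)+1=s, n(cons)+1=o, e(vowel)+6=k, t(cons)+1=u.

iusoku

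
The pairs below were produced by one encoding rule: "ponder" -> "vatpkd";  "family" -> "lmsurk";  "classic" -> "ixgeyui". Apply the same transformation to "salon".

Shifts by position in ponder: pos 0: p→v (+6), pos 1: o→a (+12), pos 2: n→t (+6), pos 3: d→p (+12) — repeating every 2. It's a Vigenère-style cipher with numeric key [6,12]: position i shifts by key[i mod 2].
On salon: s+6=y, a+12=m, l+6=r, o+12=a, n+6=t.

ymrat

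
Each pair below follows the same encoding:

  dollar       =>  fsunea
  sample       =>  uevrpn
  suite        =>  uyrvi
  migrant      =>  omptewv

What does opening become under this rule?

Shifts by position in dollar: pos 0: d→f (+2), pos 1: o→s (+4), pos 2: l→u (+9), pos 3: l→n (+2), pos 4: a→e (+4), pos 5: r→a (+9) — repeating every 3. It's a Vigenère-style cipher with numeric key [2,4,9]: position i shifts by key[i mod 3].
For opening: o+2=q, p+4=t, e+9=n, n+2=p, i+4=m, n+9=w, g+2=i.

qtnpmwi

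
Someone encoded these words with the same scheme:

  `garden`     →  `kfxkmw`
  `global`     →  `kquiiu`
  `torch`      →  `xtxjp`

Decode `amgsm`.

whale

In garden: g→k is +4, a→f is +5, r→x is +6, d→k is +7 — the shift increases by 1 each position. Each letter shifts forward by (position + 4), i.e. 4, 5, 6, … — the shift grows by one for each successive letter.
Undoing it on amgsm: a−4=w, m−5=h, g−6=a, s−7=l, m−8=e.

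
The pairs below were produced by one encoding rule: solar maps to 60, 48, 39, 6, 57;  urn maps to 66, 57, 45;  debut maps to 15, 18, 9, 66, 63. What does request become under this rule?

57, 18, 54, 66, 18, 60, 63

With a=1..z=26, the number is 3·pos + 3.
Applying it to request: r=18→57, e=5→18, q=17→54, u=21→66, e=5→18, s=19→60, t=20→63.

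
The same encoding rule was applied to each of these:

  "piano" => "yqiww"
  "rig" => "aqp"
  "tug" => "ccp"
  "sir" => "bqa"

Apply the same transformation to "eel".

mmu

The shift depends on letter class: consonant p→y is +9, but vowel i→q is +8. Vowels shift forward by 8 and consonants shift forward by 9.
On eel: e(vowel)+8=m, e(vowel)+8=m, l(cons)+9=u.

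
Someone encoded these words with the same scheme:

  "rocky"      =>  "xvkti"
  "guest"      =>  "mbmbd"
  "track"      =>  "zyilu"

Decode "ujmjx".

In rocky: r→x is +6, o→v is +7, c→k is +8, k→t is +9 — the shift increases by 1 each position. Letter i (0-indexed) is shifted by i+6, so successive shifts are 6, 7, 8, ….
Reversing it on ujmjx: u−6=o, j−7=c, m−8=e, j−9=a, x−10=n.

ocean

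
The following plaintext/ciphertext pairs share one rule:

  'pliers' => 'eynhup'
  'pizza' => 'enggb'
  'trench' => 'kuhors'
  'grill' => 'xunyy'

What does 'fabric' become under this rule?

cbwunr

p(15)→e(4) and l(11)→y(24) fit y≡21x+1 (mod 26); the inverse of 21 mod 26 is 5. This is an affine cipher: with a=0,…,z=25, each position x becomes (21x+1) mod 26.
On fabric: f(5)→21·5+1≡2=c; a(0)→21·0+1≡1=b; b(1)→21·1+1≡22=w; r(17)→21·17+1≡20=u; i(8)→21·8+1≡13=n; c(2)→21·2+1≡17=r (all mod 26).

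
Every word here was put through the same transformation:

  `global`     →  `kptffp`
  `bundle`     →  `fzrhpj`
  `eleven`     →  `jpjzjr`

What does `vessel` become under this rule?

zjwwjp

The shift depends on letter class: consonant g→k is +4, but vowel o→t is +5. The rule splits by letter class: vowels +5, consonants +4.
On vessel: v(cons)+4=z, e(vowel)+5=j, s(cons)+4=w, s(cons)+4=w, e(vowel)+5=j, l(cons)+4=p.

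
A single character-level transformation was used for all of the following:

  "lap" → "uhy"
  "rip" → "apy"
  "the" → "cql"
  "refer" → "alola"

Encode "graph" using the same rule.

pahyq

Vowels shift forward by 7 and consonants shift forward by 9.
On graph: g(cons)+9=p, r(cons)+9=a, a(vowel)+7=h, p(cons)+9=y, h(cons)+9=q.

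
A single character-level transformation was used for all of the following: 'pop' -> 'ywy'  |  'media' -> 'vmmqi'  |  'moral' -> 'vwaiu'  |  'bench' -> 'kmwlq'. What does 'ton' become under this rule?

cww

The shift depends on letter class: consonant p→y is +9, but vowel o→w is +8. The rule splits by letter class: vowels +8, consonants +9.
For ton: t(cons)+9=c, o(vowel)+8=w, n(cons)+9=w.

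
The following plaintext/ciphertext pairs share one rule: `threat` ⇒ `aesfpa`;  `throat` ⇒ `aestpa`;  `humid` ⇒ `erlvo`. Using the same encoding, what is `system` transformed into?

jhjafl

t(19)→a(0) and h(7)→e(4) fit y≡17x+15 (mod 26); the inverse of 17 mod 26 is 23. Treating letters as 0–25, the rule is x ↦ 17x + 15 (mod 26).
Applying it to system: s(18)→17·18+15≡9=j; y(24)→17·24+15≡7=h; s(18)→17·18+15≡9=j; t(19)→17·19+15≡0=a; e(4)→17·4+15≡5=f; m(12)→17·12+15≡11=l (all mod 26).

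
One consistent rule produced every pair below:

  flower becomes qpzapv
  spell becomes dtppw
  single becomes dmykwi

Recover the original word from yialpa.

A repeating key of period 2 is used — shifts +11, +4 over and over.
Reversing it on yialpa: y−11=n, i−4=e, a−11=p, l−4=h, p−11=e, a−4=w.

nephew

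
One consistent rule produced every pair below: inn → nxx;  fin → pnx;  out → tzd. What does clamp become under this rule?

mvfwz

The shift depends on letter class: consonant n→x is +10, but vowel i→n is +5. Two shifts are in play — +5 for a/e/i/o/u, +10 for every other letter.
For clamp: c(cons)+10=m, l(cons)+10=v, a(vowel)+5=f, m(cons)+10=w, p(cons)+10=z.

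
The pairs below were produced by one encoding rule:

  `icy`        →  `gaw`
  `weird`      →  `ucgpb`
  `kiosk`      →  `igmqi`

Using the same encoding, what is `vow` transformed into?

Compare letters: i→g is +24, c→a is +24, y→w is +24 — a constant shift. It's a constant shift of +24 (ROT24).
On vow: v+24=t, o+24=m, w+24=u.

tmu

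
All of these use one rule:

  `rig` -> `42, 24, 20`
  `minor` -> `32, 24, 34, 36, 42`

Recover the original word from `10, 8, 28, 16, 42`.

baker

Each letter becomes 2×(its alphabet position, a=1..z=26) + 6.
Undoing it on 10, 8, 28, 16, 42: 10→(10−6)÷2=2=b, 8→(8−6)÷2=1=a, 28→(28−6)÷2=11=k, 16→(16−6)÷2=5=e, 42→(42−6)÷2=18=r.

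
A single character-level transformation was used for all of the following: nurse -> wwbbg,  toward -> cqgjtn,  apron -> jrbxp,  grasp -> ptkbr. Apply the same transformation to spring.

brbrpq

Shifts by position in nurse: pos 0: n→w (+9), pos 1: u→w (+2), pos 2: r→b (+10), pos 3: s→b (+9), pos 4: e→g (+2) — repeating every 3. A repeating key of period 3 is used — shifts +9, +2, +10 over and over.
On spring: s+9=b, p+2=r, r+10=b, i+9=r, n+2=p, g+10=q.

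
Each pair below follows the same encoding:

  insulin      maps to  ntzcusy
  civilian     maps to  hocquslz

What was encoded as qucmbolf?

In insulin: i→n is +5, n→t is +6, s→z is +7, u→c is +8 — the shift increases by 1 each position. The shift increases by 1 at each position, starting from +5: 5, 6, 7, ….
Reversing it on qucmbolf: q−5=l, u−6=o, c−7=v, m−8=e, b−9=s, o−10=e, l−11=a, f−12=t.

loveseat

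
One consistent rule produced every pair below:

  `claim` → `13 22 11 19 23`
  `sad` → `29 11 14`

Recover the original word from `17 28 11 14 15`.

grade

c is letter #3 and maps to 13: an offset of 10. Each letter is replaced by its alphabet position (a=1..z=26) + 10.
Reversing it on 17 28 11 14 15: 17→(17−10)÷1=7=g, 28→(28−10)÷1=18=r, 11→(11−10)÷1=1=a, 14→(14−10)÷1=4=d, 15→(15−10)÷1=5=e.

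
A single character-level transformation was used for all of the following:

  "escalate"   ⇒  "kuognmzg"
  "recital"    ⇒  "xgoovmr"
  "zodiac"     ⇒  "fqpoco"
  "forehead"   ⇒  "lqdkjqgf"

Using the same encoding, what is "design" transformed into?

jgeoiz

Shifts by position in escalate: pos 0: e→k (+6), pos 1: s→u (+2), pos 2: c→o (+12), pos 3: a→g (+6), pos 4: l→n (+2), pos 5: a→m (+12) — repeating every 3. It's a Vigenère-style cipher with numeric key [6,2,12]: position i shifts by key[i mod 3].
On design: d+6=j, e+2=g, s+12=e, i+6=o, g+2=i, n+12=z.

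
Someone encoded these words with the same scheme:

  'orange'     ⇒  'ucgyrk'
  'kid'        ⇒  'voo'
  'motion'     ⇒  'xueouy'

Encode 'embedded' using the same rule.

The shift depends on letter class: consonant r→c is +11, but vowel o→u is +6. The rule splits by letter class: vowels +6, consonants +11.
For embedded: e(vowel)+6=k, m(cons)+11=x, b(cons)+11=m, e(vowel)+6=k, d(cons)+11=o, d(cons)+11=o, e(vowel)+6=k, d(cons)+11=o.

kxmkooko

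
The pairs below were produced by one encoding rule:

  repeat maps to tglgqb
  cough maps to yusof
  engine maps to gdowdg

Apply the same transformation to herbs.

fgthk

r(17)→t(19) and e(4)→g(6) fit y≡17x+16 (mod 26); the inverse of 17 mod 26 is 23. Each letter's alphabet position (a=0..z=25) is mapped through 17·x+16 mod 26 — an affine cipher.
On herbs: h(7)→17·7+16≡5=f; e(4)→17·4+16≡6=g; r(17)→17·17+16≡19=t; b(1)→17·1+16≡7=h; s(18)→17·18+16≡10=k (all mod 26).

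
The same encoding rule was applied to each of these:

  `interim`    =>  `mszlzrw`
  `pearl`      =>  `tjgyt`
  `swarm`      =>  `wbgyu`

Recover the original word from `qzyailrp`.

In interim: i→m is +4, n→s is +5, t→z is +6, e→l is +7 — the shift increases by 1 each position. The shift increases by 1 at each position, starting from +4: 4, 5, 6, ….
Undoing it on qzyailrp: q−4=m, z−5=u, y−6=s, a−7=t, i−8=a, l−9=c, r−10=h, p−11=e.

mustache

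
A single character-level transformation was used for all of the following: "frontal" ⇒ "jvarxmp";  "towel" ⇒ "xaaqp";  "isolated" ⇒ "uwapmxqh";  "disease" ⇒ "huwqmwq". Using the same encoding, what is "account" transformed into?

The shift depends on letter class: consonant f→j is +4, but vowel o→a is +12. Two shifts are in play — +12 for a/e/i/o/u, +4 for every other letter.
Applying it to account: a(vowel)+12=m, c(cons)+4=g, c(cons)+4=g, o(vowel)+12=a, u(vowel)+12=g, n(cons)+4=r, t(cons)+4=x.

mggagrx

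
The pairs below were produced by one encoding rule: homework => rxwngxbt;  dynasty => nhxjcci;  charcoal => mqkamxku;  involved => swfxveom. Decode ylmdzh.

occupy

Shifts by position in homework: pos 0: h→r (+10), pos 1: o→x (+9), pos 2: m→w (+10), pos 3: e→n (+9) — repeating every 2. The shifts repeat in a cycle of length 2: positions 0,1,… shift by +10, +9, then the pattern repeats.
Undoing it on ylmdzh: y−10=o, l−9=c, m−10=c, d−9=u, z−10=p, h−9=y.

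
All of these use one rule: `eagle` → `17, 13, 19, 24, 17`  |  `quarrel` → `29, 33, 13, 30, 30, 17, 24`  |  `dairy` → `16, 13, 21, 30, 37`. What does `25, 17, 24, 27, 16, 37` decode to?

melody

e is letter #5 and maps to 17: an offset of 12. The number is (letter's place in the alphabet, a=1) + 12.
Undoing it on 25, 17, 24, 27, 16, 37: 25→(25−12)÷1=13=m, 17→(17−12)÷1=5=e, 24→(24−12)÷1=12=l, 27→(27−12)÷1=15=o, 16→(16−12)÷1=4=d, 37→(37−12)÷1=25=y.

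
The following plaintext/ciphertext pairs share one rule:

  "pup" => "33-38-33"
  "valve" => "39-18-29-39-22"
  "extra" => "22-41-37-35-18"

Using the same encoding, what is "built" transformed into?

19-38-26-29-37

Letters become their 1-based position plus 17 (so a→18, b→19, …).
On built: b=2→19, u=21→38, i=9→26, l=12→29, t=20→37.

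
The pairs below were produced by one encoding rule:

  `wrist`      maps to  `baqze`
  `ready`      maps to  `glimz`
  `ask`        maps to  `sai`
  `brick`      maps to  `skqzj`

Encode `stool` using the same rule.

The output letters match the input read backwards, each shifted +8: wrist reversed is tsirw. Two steps: reverse the string, then apply a Caesar shift of +8.
On stool: reverse → loots; then shift: l+8=t, o+8=w, o+8=w, t+8=b, s+8=a.

twwba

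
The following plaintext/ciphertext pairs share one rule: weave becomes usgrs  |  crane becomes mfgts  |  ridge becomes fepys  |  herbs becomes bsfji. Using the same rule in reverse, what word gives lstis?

Each letter's alphabet position (a=0..z=25) is mapped through 3·x+6 mod 26 — an affine cipher.
Decoding lstis: l(11)→9·(11−6)≡19=t; s(18)→9·(18−6)≡4=e; t(19)→9·(19−6)≡13=n; i(8)→9·(8−6)≡18=s; s(18)→9·(18−6)≡4=e (all mod 26).

tense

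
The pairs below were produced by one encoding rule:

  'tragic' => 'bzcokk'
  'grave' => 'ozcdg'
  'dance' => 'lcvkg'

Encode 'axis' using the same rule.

The shift depends on letter class: consonant t→b is +8, but vowel a→c is +2. Two shifts are in play — +2 for a/e/i/o/u, +8 for every other letter.
On axis: a(vowel)+2=c, x(cons)+8=f, i(vowel)+2=k, s(cons)+8=a.

cfka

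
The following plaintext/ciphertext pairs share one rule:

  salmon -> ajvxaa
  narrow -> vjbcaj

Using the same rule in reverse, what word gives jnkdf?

In salmon: s→a is +8, a→j is +9, l→v is +10, m→x is +11 — the shift increases by 1 each position. Each letter shifts forward by (position + 8), i.e. 8, 9, 10, … — the shift grows by one for each successive letter.
Undoing it on jnkdf: j−8=b, n−9=e, k−10=a, d−11=s, f−12=t.

beast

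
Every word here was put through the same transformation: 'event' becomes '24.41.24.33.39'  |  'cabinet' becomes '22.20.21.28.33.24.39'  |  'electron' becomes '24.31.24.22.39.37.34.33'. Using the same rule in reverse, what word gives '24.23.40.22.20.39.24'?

educate

e is letter #5 and maps to 24: an offset of 19. The number is (letter's place in the alphabet, a=1) + 19.
Decoding 24.23.40.22.20.39.24: 24→(24−19)÷1=5=e, 23→(23−19)÷1=4=d, 40→(40−19)÷1=21=u, 22→(22−19)÷1=3=c, 20→(20−19)÷1=1=a, 39→(39−19)÷1=20=t, 24→(24−19)÷1=5=e.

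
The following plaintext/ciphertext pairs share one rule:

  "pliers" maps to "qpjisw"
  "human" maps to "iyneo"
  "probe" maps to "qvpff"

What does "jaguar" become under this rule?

Shifts by position in pliers: pos 0: p→q (+1), pos 1: l→p (+4), pos 2: i→j (+1), pos 3: e→i (+4) — repeating every 2. It's a Vigenère-style cipher with numeric key [1,4]: position i shifts by key[i mod 2].
On jaguar: j+1=k, a+4=e, g+1=h, u+4=y, a+1=b, r+4=v.

kehybv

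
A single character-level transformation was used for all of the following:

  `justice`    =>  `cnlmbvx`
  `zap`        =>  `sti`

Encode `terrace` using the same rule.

mxkktvx

Compare letters: j→c is +19, u→n is +19, s→l is +19 — a constant shift. Every letter moves 19 places later in the alphabet, wrapping around z→a.
On terrace: t+19=m, e+19=x, r+19=k, r+19=k, a+19=t, c+19=v, e+19=x.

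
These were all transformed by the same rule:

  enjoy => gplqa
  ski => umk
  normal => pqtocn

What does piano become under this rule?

rkcpq

Compare letters: e→g is +2, n→p is +2, j→l is +2 — a constant shift. Every letter moves 2 places later in the alphabet, wrapping around z→a.
For piano: p+2=r, i+2=k, a+2=c, n+2=p, o+2=q.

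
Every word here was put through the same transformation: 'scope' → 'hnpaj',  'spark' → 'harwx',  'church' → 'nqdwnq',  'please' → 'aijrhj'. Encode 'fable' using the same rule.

urcij

s(18)→h(7) and c(2)→n(13) fit y≡11x+17 (mod 26); the inverse of 11 mod 26 is 19. This is an affine cipher: with a=0,…,z=25, each position x becomes (11x+17) mod 26.
For fable: f(5)→11·5+17≡20=u; a(0)→11·0+17≡17=r; b(1)→11·1+17≡2=c; l(11)→11·11+17≡8=i; e(4)→11·4+17≡9=j (all mod 26).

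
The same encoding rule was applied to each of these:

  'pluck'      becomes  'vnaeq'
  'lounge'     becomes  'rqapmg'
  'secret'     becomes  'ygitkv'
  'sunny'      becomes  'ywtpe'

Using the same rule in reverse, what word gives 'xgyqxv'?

The shifts repeat in a cycle of length 2: positions 0,1,… shift by +6, +2, then the pattern repeats.
Reversing it on xgyqxv: x−6=r, g−2=e, y−6=s, q−2=o, x−6=r, v−2=t.

resort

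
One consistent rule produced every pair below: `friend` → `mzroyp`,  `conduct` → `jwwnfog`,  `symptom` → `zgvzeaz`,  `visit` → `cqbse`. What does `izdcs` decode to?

Each letter shifts forward by (position + 7), i.e. 7, 8, 9, … — the shift grows by one for each successive letter.
Reversing it on izdcs: i−7=b, z−8=r, d−9=u, c−10=s, s−11=h.

brush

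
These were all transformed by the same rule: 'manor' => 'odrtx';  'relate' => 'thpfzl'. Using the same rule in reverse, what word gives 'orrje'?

money

The shift increases by 1 at each position, starting from +2: 2, 3, 4, ….
Undoing it on orrje: o−2=m, r−3=o, r−4=n, j−5=e, e−6=y.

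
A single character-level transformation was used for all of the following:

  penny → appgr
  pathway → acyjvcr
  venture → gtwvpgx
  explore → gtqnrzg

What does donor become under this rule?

The output letters match the input read backwards, each shifted +2: penny reversed is ynnep. The word is reversed, then every letter is shifted forward by 2.
On donor: reverse → ronod; then shift: r+2=t, o+2=q, n+2=p, o+2=q, d+2=f.

tqpqf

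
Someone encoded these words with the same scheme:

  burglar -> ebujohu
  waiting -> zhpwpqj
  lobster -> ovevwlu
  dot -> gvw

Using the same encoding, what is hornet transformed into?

kvuqlw

The shift depends on letter class: consonant b→e is +3, but vowel u→b is +7. The rule splits by letter class: vowels +7, consonants +3.
Applying it to hornet: h(cons)+3=k, o(vowel)+7=v, r(cons)+3=u, n(cons)+3=q, e(vowel)+7=l, t(cons)+3=w.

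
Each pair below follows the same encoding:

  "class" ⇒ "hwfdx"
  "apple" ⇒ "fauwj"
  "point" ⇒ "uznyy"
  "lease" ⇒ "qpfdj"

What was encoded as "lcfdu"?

grasp

Shifts by position in class: pos 0: c→h (+5), pos 1: l→w (+11), pos 2: a→f (+5), pos 3: s→d (+11) — repeating every 2. It's a Vigenère-style cipher with numeric key [5,11]: position i shifts by key[i mod 2].
Reversing it on lcfdu: l−5=g, c−11=r, f−5=a, d−11=s, u−5=p.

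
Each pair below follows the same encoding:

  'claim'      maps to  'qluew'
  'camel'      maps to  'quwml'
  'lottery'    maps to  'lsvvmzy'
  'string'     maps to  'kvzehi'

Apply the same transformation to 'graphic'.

izudteq

c(2)→q(16) and l(11)→l(11) fit y≡11x+20 (mod 26); the inverse of 11 mod 26 is 19. This is an affine cipher: with a=0,…,z=25, each position x becomes (11x+20) mod 26.
For graphic: g(6)→11·6+20≡8=i; r(17)→11·17+20≡25=z; a(0)→11·0+20≡20=u; p(15)→11·15+20≡3=d; h(7)→11·7+20≡19=t; i(8)→11·8+20≡4=e; c(2)→11·2+20≡16=q (all mod 26).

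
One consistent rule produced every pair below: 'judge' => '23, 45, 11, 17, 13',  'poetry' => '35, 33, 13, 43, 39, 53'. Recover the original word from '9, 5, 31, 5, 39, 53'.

j(#10)→23 and u(#21)→45: differences scale by 2, so n = 2·pos + 3. The formula is n = 2×(alphabet index, a=1) + 3.
Reversing it on 9, 5, 31, 5, 39, 53: 9→(9−3)÷2=3=c, 5→(5−3)÷2=1=a, 31→(31−3)÷2=14=n, 5→(5−3)÷2=1=a, 39→(39−3)÷2=18=r, 53→(53−3)÷2=25=y.

canary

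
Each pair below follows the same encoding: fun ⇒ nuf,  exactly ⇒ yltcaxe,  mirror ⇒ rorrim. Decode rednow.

The word is simply reversed.
Reversing it on rednow: then reverse → wonder.

wonder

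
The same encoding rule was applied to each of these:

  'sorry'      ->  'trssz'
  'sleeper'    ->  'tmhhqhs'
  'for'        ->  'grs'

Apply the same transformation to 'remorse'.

The shift depends on letter class: consonant s→t is +1, but vowel o→r is +3. Two shifts are in play — +3 for a/e/i/o/u, +1 for every other letter.
Applying it to remorse: r(cons)+1=s, e(vowel)+3=h, m(cons)+1=n, o(vowel)+3=r, r(cons)+1=s, s(cons)+1=t, e(vowel)+3=h.

shnrsth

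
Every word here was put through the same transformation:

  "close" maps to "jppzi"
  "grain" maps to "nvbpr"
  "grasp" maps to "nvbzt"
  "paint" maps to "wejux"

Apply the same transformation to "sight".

Shifts by position in close: pos 0: c→j (+7), pos 1: l→p (+4), pos 2: o→p (+1), pos 3: s→z (+7), pos 4: e→i (+4) — repeating every 3. It's a Vigenère-style cipher with numeric key [7,4,1]: position i shifts by key[i mod 3].
Applying it to sight: s+7=z, i+4=m, g+1=h, h+7=o, t+4=x.

zmhox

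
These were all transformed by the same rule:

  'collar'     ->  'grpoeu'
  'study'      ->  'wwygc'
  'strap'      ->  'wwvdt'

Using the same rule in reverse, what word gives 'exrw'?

A repeating key of period 2 is used — shifts +4, +3 over and over.
Reversing it on exrw: e−4=a, x−3=u, r−4=n, w−3=t.

aunt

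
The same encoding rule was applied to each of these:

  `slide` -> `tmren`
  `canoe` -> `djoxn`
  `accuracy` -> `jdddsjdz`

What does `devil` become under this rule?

The shift depends on letter class: consonant s→t is +1, but vowel i→r is +9. Vowels shift forward by 9 and consonants shift forward by 1.
Applying it to devil: d(cons)+1=e, e(vowel)+9=n, v(cons)+1=w, i(vowel)+9=r, l(cons)+1=m.

enwrm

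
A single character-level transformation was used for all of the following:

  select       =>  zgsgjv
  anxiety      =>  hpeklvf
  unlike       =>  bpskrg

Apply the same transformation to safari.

zcmcyk

Shifts by position in select: pos 0: s→z (+7), pos 1: e→g (+2), pos 2: l→s (+7), pos 3: e→g (+2) — repeating every 2. It's a Vigenère-style cipher with numeric key [7,2]: position i shifts by key[i mod 2].
For safari: s+7=z, a+2=c, f+7=m, a+2=c, r+7=y, i+2=k.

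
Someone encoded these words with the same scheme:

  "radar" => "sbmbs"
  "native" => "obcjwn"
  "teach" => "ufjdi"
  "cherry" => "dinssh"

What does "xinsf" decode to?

The shifts repeat in a cycle of length 3: positions 0,1,… shift by +1, +1, +9, then the pattern repeats.
Undoing it on xinsf: x−1=w, i−1=h, n−9=e, s−1=r, f−1=e.

where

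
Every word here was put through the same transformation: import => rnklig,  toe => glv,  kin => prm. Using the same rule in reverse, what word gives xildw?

crowd

Each pair mirrors across the alphabet (i↔r, m↔n, p↔k): positions sum to 25. Letters are reflected about the middle of the alphabet (position → 25−position): Atbash.
Undoing it on xildw: x↔c, i↔r, l↔o, d↔w, w↔d.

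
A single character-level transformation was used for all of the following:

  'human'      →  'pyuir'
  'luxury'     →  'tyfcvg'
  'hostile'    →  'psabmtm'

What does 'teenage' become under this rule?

bimveom

Shifts by position in human: pos 0: h→p (+8), pos 1: u→y (+4), pos 2: m→u (+8), pos 3: a→i (+8), pos 4: n→r (+4) — repeating every 3. A repeating key of period 3 is used — shifts +8, +4, +8 over and over.
On teenage: t+8=b, e+4=i, e+8=m, n+8=v, a+4=e, g+8=o, e+8=m.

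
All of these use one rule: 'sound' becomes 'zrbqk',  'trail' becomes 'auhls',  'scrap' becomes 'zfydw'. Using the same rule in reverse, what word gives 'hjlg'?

A repeating key of period 2 is used — shifts +7, +3 over and over.
Decoding hjlg: h−7=a, j−3=g, l−7=e, g−3=d.

aged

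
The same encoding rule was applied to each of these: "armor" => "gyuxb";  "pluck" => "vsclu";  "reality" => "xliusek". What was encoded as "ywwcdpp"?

spotted

In armor: a→g is +6, r→y is +7, m→u is +8, o→x is +9 — the shift increases by 1 each position. Letter i (0-indexed) is shifted by i+6, so successive shifts are 6, 7, 8, ….
Decoding ywwcdpp: y−6=s, w−7=p, w−8=o, c−9=t, d−10=t, p−11=e, p−12=d.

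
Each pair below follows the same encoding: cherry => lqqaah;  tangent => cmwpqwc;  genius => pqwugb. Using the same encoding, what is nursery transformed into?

wgabqah

The shift depends on letter class: consonant c→l is +9, but vowel e→q is +12. Vowels shift forward by 12 and consonants shift forward by 9.
On nursery: n(cons)+9=w, u(vowel)+12=g, r(cons)+9=a, s(cons)+9=b, e(vowel)+12=q, r(cons)+9=a, y(cons)+9=h.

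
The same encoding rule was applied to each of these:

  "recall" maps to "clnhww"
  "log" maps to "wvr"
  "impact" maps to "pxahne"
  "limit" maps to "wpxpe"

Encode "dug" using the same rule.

obr

The shift depends on letter class: consonant r→c is +11, but vowel e→l is +7. The rule splits by letter class: vowels +7, consonants +11.
On dug: d(cons)+11=o, u(vowel)+7=b, g(cons)+11=r.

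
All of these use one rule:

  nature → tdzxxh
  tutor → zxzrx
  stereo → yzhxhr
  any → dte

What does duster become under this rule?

The shift depends on letter class: consonant n→t is +6, but vowel a→d is +3. Vowels shift forward by 3 and consonants shift forward by 6.
For duster: d(cons)+6=j, u(vowel)+3=x, s(cons)+6=y, t(cons)+6=z, e(vowel)+3=h, r(cons)+6=x.

jxyzhx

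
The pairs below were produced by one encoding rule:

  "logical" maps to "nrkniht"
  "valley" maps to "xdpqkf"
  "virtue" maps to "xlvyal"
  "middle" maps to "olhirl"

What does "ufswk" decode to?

Each letter shifts forward by (position + 2), i.e. 2, 3, 4, … — the shift grows by one for each successive letter.
Decoding ufswk: u−2=s, f−3=c, s−4=o, w−5=r, k−6=e.

score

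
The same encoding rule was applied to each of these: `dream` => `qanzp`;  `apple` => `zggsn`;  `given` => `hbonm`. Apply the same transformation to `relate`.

d(3)→q(16) and r(17)→a(0) fit y≡23x+25 (mod 26); the inverse of 23 mod 26 is 17. Treating letters as 0–25, the rule is x ↦ 23x + 25 (mod 26).
On relate: r(17)→23·17+25≡0=a; e(4)→23·4+25≡13=n; l(11)→23·11+25≡18=s; a(0)→23·0+25≡25=z; t(19)→23·19+25≡20=u; e(4)→23·4+25≡13=n (all mod 26).

anszun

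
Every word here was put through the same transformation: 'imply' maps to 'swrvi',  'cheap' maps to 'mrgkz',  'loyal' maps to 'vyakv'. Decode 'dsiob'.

Shifts by position in imply: pos 0: i→s (+10), pos 1: m→w (+10), pos 2: p→r (+2), pos 3: l→v (+10), pos 4: y→i (+10) — repeating every 3. It's a Vigenère-style cipher with numeric key [10,10,2]: position i shifts by key[i mod 3].
Decoding dsiob: d−10=t, s−10=i, i−2=g, o−10=e, b−10=r.

tiger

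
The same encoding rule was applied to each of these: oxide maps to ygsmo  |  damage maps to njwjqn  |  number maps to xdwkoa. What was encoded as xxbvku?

Shifts by position in oxide: pos 0: o→y (+10), pos 1: x→g (+9), pos 2: i→s (+10), pos 3: d→m (+9) — repeating every 2. A repeating key of period 2 is used — shifts +10, +9 over and over.
Undoing it on xxbvku: x−10=n, x−9=o, b−10=r, v−9=m, k−10=a, u−9=l.

normal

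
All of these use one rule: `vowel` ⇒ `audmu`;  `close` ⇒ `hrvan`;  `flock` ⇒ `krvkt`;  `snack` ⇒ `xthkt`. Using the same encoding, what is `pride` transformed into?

uxpln

In vowel: v→a is +5, o→u is +6, w→d is +7, e→m is +8 — the shift increases by 1 each position. The shift increases by 1 at each position, starting from +5: 5, 6, 7, ….
For pride: p+5=u, r+6=x, i+7=p, d+8=l, e+9=n.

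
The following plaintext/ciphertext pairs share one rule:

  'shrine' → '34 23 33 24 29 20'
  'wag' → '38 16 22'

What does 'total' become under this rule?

35 30 35 16 27

s is letter #19 and maps to 34: an offset of 15. Letters become their 1-based position plus 15 (so a→16, b→17, …).
Applying it to total: t=20→35, o=15→30, t=20→35, a=1→16, l=12→27.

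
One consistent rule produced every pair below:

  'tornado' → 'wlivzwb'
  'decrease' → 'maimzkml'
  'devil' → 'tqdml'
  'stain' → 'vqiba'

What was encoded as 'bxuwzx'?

prompt

Two steps: reverse the string, then apply a Caesar shift of +8.
Reversing it on bxuwzx: shift back: b−8=t, x−8=p, u−8=m, w−8=o, z−8=r, x−8=p → tpmorp; then reverse → prompt.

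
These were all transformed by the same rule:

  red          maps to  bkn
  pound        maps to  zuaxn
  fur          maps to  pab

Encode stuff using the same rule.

cdapp

The shift depends on letter class: consonant r→b is +10, but vowel e→k is +6. Two shifts are in play — +6 for a/e/i/o/u, +10 for every other letter.
Applying it to stuff: s(cons)+10=c, t(cons)+10=d, u(vowel)+6=a, f(cons)+10=p, f(cons)+10=p.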